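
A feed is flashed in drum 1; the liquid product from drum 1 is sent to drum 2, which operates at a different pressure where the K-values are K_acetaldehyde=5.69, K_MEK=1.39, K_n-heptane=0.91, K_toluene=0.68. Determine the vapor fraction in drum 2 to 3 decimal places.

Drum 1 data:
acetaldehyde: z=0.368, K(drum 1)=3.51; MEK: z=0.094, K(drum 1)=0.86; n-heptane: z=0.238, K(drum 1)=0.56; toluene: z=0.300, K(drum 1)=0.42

V/F (drum 2) = 0.694

Drum 1:
Rachford–Rice: g(ψ₁) = Σ zᵢ(Kᵢ−1)/(1+ψ₁(Kᵢ−1)) = 0.
g(0) = ΣzᵢKᵢ − 1 = 0.632 and g(1) = 1 − Σzᵢ/Kᵢ = -0.353, so a root lies in (0, 1).
Iterate (Newton) starting at ψ₁ = 0.5:
  ψ₁ = 0.500: g = 0.0161, g' = -0.734 → ψ₁ = 0.522
Converged at ψ₁ = 0.522.
Drum-1 compositions:
  acetaldehyde: x = 0.159, y = 0.559
  MEK: x = 0.101, y = 0.087
  n-heptane: x = 0.309, y = 0.173
  toluene: x = 0.430, y = 0.181
Drum-2 feed = drum-1 liquid: z₂ = (0.1593, 0.1014, 0.3090, 0.4303).
Drum 2:
Newton iteration, ψ₂⁰ = 0.35:
  ψ₂ = 0.350: g = 0.1338, g' = -0.573 → ψ₂ = 0.584
  ψ₂ = 0.584: g = 0.0334, g' = -0.330 → ψ₂ = 0.685
  ψ₂ = 0.685: g = 0.0026, g' = -0.282 → ψ₂ = 0.694
Converged at ψ₂ = 0.694.
  acetaldehyde: x = 0.037, y = 0.213
  MEK: x = 0.080, y = 0.111
  n-heptane: x = 0.330, y = 0.300
  toluene: x = 0.553, y = 0.376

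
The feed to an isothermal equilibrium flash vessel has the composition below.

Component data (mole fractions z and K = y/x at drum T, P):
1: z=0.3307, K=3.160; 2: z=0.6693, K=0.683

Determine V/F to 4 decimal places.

V/F = 0.7334

Newton iteration, V/F⁰ = 0.5:
  V/F = 0.5000: g = 0.09129, g' = -0.4516 → V/F = 0.7021
  V/F = 0.7021: g = 0.01092, g' = -0.3549 → V/F = 0.7329
  V/F = 0.7329: g = 0.00015, g' = -0.3454 → V/F = 0.7334
Converged at V/F = 0.7334.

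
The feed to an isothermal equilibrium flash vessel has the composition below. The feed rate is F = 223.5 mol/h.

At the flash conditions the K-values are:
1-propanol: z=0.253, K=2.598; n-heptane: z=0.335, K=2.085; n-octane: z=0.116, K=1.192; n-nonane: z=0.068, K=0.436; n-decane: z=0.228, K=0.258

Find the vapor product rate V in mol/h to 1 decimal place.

Let β = V/F and solve Σ zᵢ(Kᵢ−1)/(1+β(Kᵢ−1)) = 0.
Feasibility: ΣzᵢKᵢ = 1.583, Σzᵢ/Kᵢ = 1.395 — both > 1, two phases present.
Newton–Raphson from β = 0.45:
  β = 0.450: g = 0.1945, g' = -0.722 → β = 0.719
  β = 0.719: g = -0.0156, g' = -0.906 → β = 0.702
Converged at β = 0.702.
Then V = β·F = 0.7019·223.5 = 156.9 mol/h and L = F − V = 66.6 mol/h.

V = 156.9 mol/h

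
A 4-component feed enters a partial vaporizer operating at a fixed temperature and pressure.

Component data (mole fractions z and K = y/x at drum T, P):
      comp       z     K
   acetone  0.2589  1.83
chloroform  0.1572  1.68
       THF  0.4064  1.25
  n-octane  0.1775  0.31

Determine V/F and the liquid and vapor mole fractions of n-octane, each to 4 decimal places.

V/F = 0.8177, x_n-octane = 0.4073, y_n-octane = 0.1263

Material balance + equilibrium reduce to Σ zᵢ(Kᵢ−1)/(1+V/F(Kᵢ−1)) = 0.
g(0) = ΣzᵢKᵢ − 1 = 0.3009 and g(1) = 1 − Σzᵢ/Kᵢ = -0.1327, so a root lies in (0, 1).
Newton–Raphson from V/F = 0.5:
  V/F = 0.5000: g = 0.13496, g' = -0.3466 → V/F = 0.8894
  V/F = 0.8894: g = -0.04367, g' = -0.6705 → V/F = 0.8243
  V/F = 0.8243: g = -0.00365, g' = -0.5646 → V/F = 0.8178
  V/F = 0.8178: g = -0.00003, g' = -0.5559 → V/F = 0.8177
Converged at V/F = 0.8177.
Compositions from xᵢ = zᵢ/(1+V/F(Kᵢ−1)), yᵢ = Kᵢxᵢ:
  acetone: x = 0.1542, y = 0.2822
  chloroform: x = 0.1010, y = 0.1697
  THF: x = 0.3374, y = 0.4218
  n-octane: x = 0.4073, y = 0.1263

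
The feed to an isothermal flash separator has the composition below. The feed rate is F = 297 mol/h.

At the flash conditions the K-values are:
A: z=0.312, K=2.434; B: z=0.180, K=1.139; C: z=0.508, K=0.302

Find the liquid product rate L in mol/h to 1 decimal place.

L = 253.8 mol/h

Rachford–Rice: g(β) = Σ zᵢ(Kᵢ−1)/(1+β(Kᵢ−1)) = 0.
Check two-phase: ΣzᵢKᵢ = 1.118 > 1 and Σzᵢ/Kᵢ = 1.968 > 1, so g(0) = 0.118 > 0 and g(1) = -0.968 < 0.
Newton iteration, β⁰ = 0.5:
  β = 0.500: g = -0.2607, g' = -0.805 → β = 0.176
  β = 0.176: g = -0.0226, g' = -0.734 → β = 0.145
  β = 0.145: g = 0.0002, g' = -0.749 → β = 0.146
Converged at β = 0.146.
Then V = β·F = 0.1455·297 = 43.2 mol/h and L = F − V = 253.8 mol/h.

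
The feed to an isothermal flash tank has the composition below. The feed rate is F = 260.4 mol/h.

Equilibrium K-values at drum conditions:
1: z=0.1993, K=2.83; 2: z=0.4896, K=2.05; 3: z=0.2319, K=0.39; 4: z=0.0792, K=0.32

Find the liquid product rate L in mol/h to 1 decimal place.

Material balance + equilibrium reduce to Σ zᵢ(Kᵢ−1)/(1+ψ(Kᵢ−1)) = 0.
g(0) = ΣzᵢKᵢ − 1 = 0.6835 and g(1) = 1 − Σzᵢ/Kᵢ = -0.1514, so a root lies in (0, 1).
Iterate (Newton) starting at ψ = 0.5:
  ψ = 0.5000: g = 0.24242, g' = -0.6768 → ψ = 0.8582
  ψ = 0.8582: g = -0.01388, g' = -0.8416 → ψ = 0.8417
  ψ = 0.8417: g = -0.00018, g' = -0.8202 → ψ = 0.8415
Converged at ψ = 0.8415.
Then V = ψ·F = 0.8415·260.4 = 219.1 mol/h and L = F − V = 41.3 mol/h.

L = 41.3 mol/h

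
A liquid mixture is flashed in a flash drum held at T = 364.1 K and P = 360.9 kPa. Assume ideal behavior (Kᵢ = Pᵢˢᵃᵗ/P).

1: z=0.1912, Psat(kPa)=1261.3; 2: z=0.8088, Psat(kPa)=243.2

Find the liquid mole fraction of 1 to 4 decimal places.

Raoult's law: Kᵢ = Pᵢˢᵃᵗ/P = Pᵢˢᵃᵗ/360.9.
  K_1 = 1261.3/360.9 = 3.494874, K_2 = 243.2/360.9 = 0.673871
Let ψ = V/F and solve Σ zᵢ(Kᵢ−1)/(1+ψ(Kᵢ−1)) = 0.
g(0) = ΣzᵢKᵢ − 1 = 0.2132 and g(1) = 1 − Σzᵢ/Kᵢ = -0.2549, so a root lies in (0, 1).
Newton–Raphson from ψ = 0.47:
  ψ = 0.4700: g = -0.09196, g' = -0.3721 → ψ = 0.2229
  ψ = 0.2229: g = 0.02211, g' = -0.5916 → ψ = 0.2603
  ψ = 0.2603: g = 0.00099, g' = -0.5402 → ψ = 0.2621
Converged at ψ = 0.2621.
Compositions from xᵢ = zᵢ/(1+ψ(Kᵢ−1)), yᵢ = Kᵢxᵢ:
  1: x = 0.1156, y = 0.4040
  2: x = 0.8844, y = 0.5960

x_1 = 0.1156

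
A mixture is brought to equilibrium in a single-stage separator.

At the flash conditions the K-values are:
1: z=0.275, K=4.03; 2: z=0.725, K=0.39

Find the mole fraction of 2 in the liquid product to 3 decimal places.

x_2 = 0.832

Rachford–Rice: g(ψ) = Σ zᵢ(Kᵢ−1)/(1+ψ(Kᵢ−1)) = 0.
g(0) = ΣzᵢKᵢ − 1 = 0.391 and g(1) = 1 − Σzᵢ/Kᵢ = -0.927, so a root lies in (0, 1).
Binary case is linear: z₁(K₁−1)(1+ψ(K₂−1)) + z₂(K₂−1)(1+ψ(K₁−1)) = 0
⇒ ψ = [z₁(K₁−1)+z₂(K₂−1)] / [−(K₁−1)(K₂−1)] = 0.3910/1.8483 = 0.212
Compositions from xᵢ = zᵢ/(1+ψ(Kᵢ−1)), yᵢ = Kᵢxᵢ:
  1: x = 0.168, y = 0.675
  2: x = 0.832, y = 0.325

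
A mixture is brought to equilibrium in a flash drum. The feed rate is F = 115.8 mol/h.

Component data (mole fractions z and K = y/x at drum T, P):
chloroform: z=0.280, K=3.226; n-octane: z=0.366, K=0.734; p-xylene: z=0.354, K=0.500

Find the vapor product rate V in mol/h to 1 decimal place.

V = 46.2 mol/h

Iterate (Newton) starting at β = 0.36:
  β = 0.360: g = 0.0225, g' = -0.591 → β = 0.398
  β = 0.398: g = 0.0006, g' = -0.560 → β = 0.399
Converged at β = 0.399.
Then V = β·F = 0.3991·115.8 = 46.2 mol/h and L = F − V = 69.6 mol/h.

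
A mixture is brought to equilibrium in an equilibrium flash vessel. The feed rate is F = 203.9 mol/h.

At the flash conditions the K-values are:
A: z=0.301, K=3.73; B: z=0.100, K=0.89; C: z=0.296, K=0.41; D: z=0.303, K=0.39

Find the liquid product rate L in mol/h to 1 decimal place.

Material balance + equilibrium reduce to Σ zᵢ(Kᵢ−1)/(1+ψ(Kᵢ−1)) = 0.
Feasibility: ΣzᵢKᵢ = 1.451, Σzᵢ/Kᵢ = 1.692 — both > 1, two phases present.
Iterate (Newton) starting at ψ = 0.41:
  ψ = 0.410: g = -0.1006, g' = -0.881 → ψ = 0.296
  ψ = 0.296: g = 0.0062, g' = -1.007 → ψ = 0.302
Converged at ψ = 0.302.
Then V = ψ·F = 0.3019·203.9 = 61.6 mol/h and L = F − V = 142.3 mol/h.

L = 142.3 mol/h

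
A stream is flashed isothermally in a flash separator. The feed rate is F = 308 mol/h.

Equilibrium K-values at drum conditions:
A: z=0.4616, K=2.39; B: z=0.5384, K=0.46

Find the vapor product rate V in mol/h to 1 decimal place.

V = 144.0 mol/h

Binary case is linear: z₁(K₁−1)(1+β(K₂−1)) + z₂(K₂−1)(1+β(K₁−1)) = 0
⇒ β = [z₁(K₁−1)+z₂(K₂−1)] / [−(K₁−1)(K₂−1)] = 0.35089/0.75060 = 0.4675
Then V = β·F = 0.4675·308 = 144.0 mol/h and L = F − V = 164.0 mol/h.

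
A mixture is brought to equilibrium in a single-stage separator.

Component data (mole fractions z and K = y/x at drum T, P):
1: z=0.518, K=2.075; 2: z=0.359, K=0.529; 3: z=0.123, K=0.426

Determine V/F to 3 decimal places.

V/F = 0.590

Rachford–Rice: g(V/F) = Σ zᵢ(Kᵢ−1)/(1+V/F(Kᵢ−1)) = 0.
g(0) = ΣzᵢKᵢ − 1 = 0.317 and g(1) = 1 − Σzᵢ/Kᵢ = -0.217, so a root lies in (0, 1).
Newton–Raphson from V/F = 0.5:
  V/F = 0.500: g = 0.0420, g' = -0.469 → V/F = 0.589
  V/F = 0.589: g = 0.0001, g' = -0.469 → V/F = 0.590
Converged at V/F = 0.590.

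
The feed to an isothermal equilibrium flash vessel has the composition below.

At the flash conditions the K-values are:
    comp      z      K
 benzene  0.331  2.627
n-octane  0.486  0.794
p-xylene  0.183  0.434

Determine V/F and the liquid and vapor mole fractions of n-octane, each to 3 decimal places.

V/F = 0.604, x_n-octane = 0.555, y_n-octane = 0.441

Material balance + equilibrium reduce to Σ zᵢ(Kᵢ−1)/(1+V/F(Kᵢ−1)) = 0.
Feasibility: ΣzᵢKᵢ = 1.335, Σzᵢ/Kᵢ = 1.160 — both > 1, two phases present.
Iterate (Newton) starting at V/F = 0.38:
  V/F = 0.380: g = 0.0922, g' = -0.454 → V/F = 0.583
  V/F = 0.583: g = 0.0080, g' = -0.388 → V/F = 0.604
Converged at V/F = 0.604.
Compositions from xᵢ = zᵢ/(1+V/F(Kᵢ−1)), yᵢ = Kᵢxᵢ:
  benzene: x = 0.167, y = 0.439
  n-octane: x = 0.555, y = 0.441
  p-xylene: x = 0.278, y = 0.121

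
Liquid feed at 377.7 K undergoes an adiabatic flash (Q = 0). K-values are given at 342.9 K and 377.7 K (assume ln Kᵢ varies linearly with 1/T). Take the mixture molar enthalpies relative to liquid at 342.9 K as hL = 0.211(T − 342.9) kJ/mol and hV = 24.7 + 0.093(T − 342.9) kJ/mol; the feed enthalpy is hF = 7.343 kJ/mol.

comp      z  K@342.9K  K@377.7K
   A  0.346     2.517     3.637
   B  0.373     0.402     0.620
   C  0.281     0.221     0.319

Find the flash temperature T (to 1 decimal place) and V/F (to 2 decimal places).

Adiabatic flash: solve Rachford–Rice at each trial T, then check hF = ψ·hV(T) + (1−ψ)·hL(T).
  T = 342.9 K: K = (2.517, 0.402, 0.221), RR gives ψ = 0.080, H_out = 1.985 kJ/mol
  T = 377.7 K: K = (3.637, 0.620, 0.319), RR gives ψ = 0.416, H_out = 15.904 kJ/mol
  T = 360.3 K: K = (3.053, 0.504, 0.268), RR gives ψ = 0.257, H_out = 9.486 kJ/mol
  T = 351.6 K: K = (2.779, 0.452, 0.244), RR gives ψ = 0.173, H_out = 5.935 kJ/mol
  T = 356.0 K: K = (2.916, 0.478, 0.256), RR gives ψ = 0.216, H_out = 7.770 kJ/mol
  T = 353.8 K: K = (2.847, 0.465, 0.250), RR gives ψ = 0.195, H_out = 6.864 kJ/mol
Linear interpolation between T = 353.8 (H_out = 6.864) and T = 356.0 (H_out = 7.770) on hF = 7.343 gives T ≈ 355.0 K, at which ψ = 0.21.

T = 355.0 K, V/F = 0.21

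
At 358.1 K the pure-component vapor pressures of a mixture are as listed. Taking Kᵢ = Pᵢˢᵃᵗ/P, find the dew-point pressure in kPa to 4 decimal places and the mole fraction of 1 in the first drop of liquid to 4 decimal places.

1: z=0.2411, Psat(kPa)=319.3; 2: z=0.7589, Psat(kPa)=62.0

Pdew = 76.9502 kPa, x_1 = 0.0581

At the dew point ψ → 1, so Σzᵢ/Kᵢ = 1 with Kᵢ = Pᵢˢᵃᵗ/P ⇒ 1/P = Σzᵢ/Pᵢˢᵃᵗ.
1/P = 0.2411/319.3 + 0.7589/62.0 = 0.0129954 ⇒ P = 76.9502 kPa
xᵢ = zᵢP/Pᵢˢᵃᵗ ⇒ x_1 = 0.2411·76.9502/319.3 = 0.0581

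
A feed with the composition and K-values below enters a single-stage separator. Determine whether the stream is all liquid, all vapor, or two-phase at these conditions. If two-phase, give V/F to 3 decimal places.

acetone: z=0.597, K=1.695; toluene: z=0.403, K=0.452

two-phase, V/F = 0.510

ΣzᵢKᵢ = 1.194; Σzᵢ/Kᵢ = 1.244.
Both exceed 1, so a two-phase solution exists.
Let ψ = V/F and solve Σ zᵢ(Kᵢ−1)/(1+ψ(Kᵢ−1)) = 0.
Newton iteration, ψ⁰ = 0.43:
  ψ = 0.430: g = 0.0305, g' = -0.378 → ψ = 0.511
  ψ = 0.511: g = -0.0005, g' = -0.390 → ψ = 0.510
Converged at ψ = 0.510.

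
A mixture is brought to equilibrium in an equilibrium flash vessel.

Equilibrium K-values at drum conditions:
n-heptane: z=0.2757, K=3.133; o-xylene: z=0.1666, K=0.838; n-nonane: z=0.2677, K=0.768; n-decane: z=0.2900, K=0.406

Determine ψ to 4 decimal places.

Material balance + equilibrium reduce to Σ zᵢ(Kᵢ−1)/(1+ψ(Kᵢ−1)) = 0.
Check two-phase: ΣzᵢKᵢ = 1.3267 > 1 and Σzᵢ/Kᵢ = 1.3497 > 1, so g(0) = 0.3267 > 0 and g(1) = -0.3497 < 0.
Newton iteration, ψ⁰ = 0.52:
  ψ = 0.5200: g = -0.07053, g' = -0.5200 → ψ = 0.3844
  ψ = 0.3844: g = 0.00294, g' = -0.5729 → ψ = 0.3895
Converged at ψ = 0.3895.

ψ = 0.3895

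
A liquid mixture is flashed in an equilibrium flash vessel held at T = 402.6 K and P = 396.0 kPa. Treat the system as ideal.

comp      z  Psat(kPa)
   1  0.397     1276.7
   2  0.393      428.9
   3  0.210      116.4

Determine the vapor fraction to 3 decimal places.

ψ = 0.809

Raoult's law: Kᵢ = Pᵢˢᵃᵗ/P = Pᵢˢᵃᵗ/396.0.
  K_1 = 1276.7/396.0 = 3.22399, K_2 = 428.9/396.0 = 1.08308, K_3 = 116.4/396.0 = 0.29394
Material balance + equilibrium reduce to Σ zᵢ(Kᵢ−1)/(1+ψ(Kᵢ−1)) = 0.
Feasibility: ΣzᵢKᵢ = 1.767, Σzᵢ/Kᵢ = 1.200 — both > 1, two phases present.
Newton iteration, ψ⁰ = 0.5:
  ψ = 0.500: g = 0.2202, g' = -0.693 → ψ = 0.818
  ψ = 0.818: g = -0.0071, g' = -0.836 → ψ = 0.809
Converged at ψ = 0.809.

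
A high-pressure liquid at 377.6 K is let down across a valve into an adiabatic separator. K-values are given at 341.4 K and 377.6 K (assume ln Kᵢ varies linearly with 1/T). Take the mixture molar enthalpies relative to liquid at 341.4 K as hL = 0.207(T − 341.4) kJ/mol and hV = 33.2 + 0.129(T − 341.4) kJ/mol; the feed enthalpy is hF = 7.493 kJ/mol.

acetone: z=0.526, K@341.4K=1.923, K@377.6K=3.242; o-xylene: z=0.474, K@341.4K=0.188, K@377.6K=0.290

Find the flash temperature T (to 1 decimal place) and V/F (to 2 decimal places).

Adiabatic flash: solve Rachford–Rice at each trial T, then check hF = ψ·hV(T) + (1−ψ)·hL(T).
  T = 341.4 K: K = (1.923, 0.188), RR gives ψ = 0.134, H_out = 4.457 kJ/mol
  T = 377.6 K: K = (3.242, 0.290), RR gives ψ = 0.529, H_out = 23.575 kJ/mol
  T = 359.5 K: K = (2.530, 0.236), RR gives ψ = 0.379, H_out = 15.785 kJ/mol
  T = 350.4 K: K = (2.212, 0.211), RR gives ψ = 0.276, H_out = 10.821 kJ/mol
  T = 345.9 K: K = (2.064, 0.199), RR gives ψ = 0.212, H_out = 7.883 kJ/mol
  T = 343.6 K: K = (1.991, 0.194), RR gives ψ = 0.174, H_out = 6.204 kJ/mol
  T = 344.8 K: K = (2.029, 0.197), RR gives ψ = 0.194, H_out = 7.097 kJ/mol
  T = 345.4 K: K = (2.048, 0.198), RR gives ψ = 0.204, H_out = 7.529 kJ/mol
Linear interpolation between T = 344.8 (H_out = 7.097) and T = 345.4 (H_out = 7.529) on hF = 7.493 gives T ≈ 345.3 K, at which ψ = 0.20.

T = 345.3 K, V/F = 0.20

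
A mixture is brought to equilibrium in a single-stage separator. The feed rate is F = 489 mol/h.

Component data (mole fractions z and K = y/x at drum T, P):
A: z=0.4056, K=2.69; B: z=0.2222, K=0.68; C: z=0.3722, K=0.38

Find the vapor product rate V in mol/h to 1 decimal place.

Newton–Raphson from ψ = 0.5:
  ψ = 0.5000: g = -0.04756, g' = -0.6731 → ψ = 0.4293
  ψ = 0.4293: g = 0.00034, g' = -0.6853 → ψ = 0.4298
Converged at ψ = 0.4298.
Then V = ψ·F = 0.4298·489 = 210.2 mol/h and L = F − V = 278.8 mol/h.

V = 210.2 mol/h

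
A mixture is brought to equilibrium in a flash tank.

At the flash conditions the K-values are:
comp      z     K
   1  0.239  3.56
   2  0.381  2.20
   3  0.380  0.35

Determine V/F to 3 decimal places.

Rachford–Rice: g(V/F) = Σ zᵢ(Kᵢ−1)/(1+V/F(Kᵢ−1)) = 0.
Check two-phase: ΣzᵢKᵢ = 1.822 > 1 and Σzᵢ/Kᵢ = 1.326 > 1, so g(0) = 0.822 > 0 and g(1) = -0.326 < 0.
Newton–Raphson from V/F = 0.41:
  V/F = 0.410: g = 0.2682, g' = -0.918 → V/F = 0.702
  V/F = 0.702: g = 0.0124, g' = -0.905 → V/F = 0.716
Converged at V/F = 0.716.

V/F = 0.716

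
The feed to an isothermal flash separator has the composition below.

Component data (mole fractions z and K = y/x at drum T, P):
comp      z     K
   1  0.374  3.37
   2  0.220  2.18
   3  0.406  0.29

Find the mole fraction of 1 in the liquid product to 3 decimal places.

Newton–Raphson from V/F = 0.5:
  V/F = 0.500: g = 0.1220, g' = -1.053 → V/F = 0.616
  V/F = 0.616: g = -0.0015, g' = -1.096 → V/F = 0.614
Converged at V/F = 0.614.
Compositions from xᵢ = zᵢ/(1+V/F(Kᵢ−1)), yᵢ = Kᵢxᵢ:
  1: x = 0.152, y = 0.513
  2: x = 0.128, y = 0.278
  3: x = 0.720, y = 0.209

x_1 = 0.152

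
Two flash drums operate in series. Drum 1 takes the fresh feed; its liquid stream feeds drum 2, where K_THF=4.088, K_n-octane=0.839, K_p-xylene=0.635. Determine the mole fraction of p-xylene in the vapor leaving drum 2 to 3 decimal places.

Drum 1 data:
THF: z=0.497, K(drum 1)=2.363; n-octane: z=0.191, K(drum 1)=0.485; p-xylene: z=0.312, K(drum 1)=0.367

y_p-xylene (drum 2) = 0.395

Drum 1:
Let ψ₁ = V/F and solve Σ zᵢ(Kᵢ−1)/(1+ψ₁(Kᵢ−1)) = 0.
Feasibility: ΣzᵢKᵢ = 1.382, Σzᵢ/Kᵢ = 1.454 — both > 1, two phases present.
Iterate (Newton) starting at ψ₁ = 0.5:
  ψ₁ = 0.500: g = -0.0186, g' = -0.686 → ψ₁ = 0.473
Converged at ψ₁ = 0.473.
Drum-1 compositions:
  THF: x = 0.302, y = 0.714
  n-octane: x = 0.252, y = 0.122
  p-xylene: x = 0.445, y = 0.163
Drum-2 feed = drum-1 liquid: z₂ = (0.3022, 0.2525, 0.4453).
Drum 2:
Iterate (Newton) starting at ψ₂ = 0.45:
  ψ₂ = 0.450: g = 0.1522, g' = -0.597 → ψ₂ = 0.705
  ψ₂ = 0.705: g = 0.0291, g' = -0.401 → ψ₂ = 0.777
  ψ₂ = 0.777: g = 0.0011, g' = -0.373 → ψ₂ = 0.780
Converged at ψ₂ = 0.780.
  THF: x = 0.089, y = 0.362
  n-octane: x = 0.289, y = 0.242
  p-xylene: x = 0.623, y = 0.395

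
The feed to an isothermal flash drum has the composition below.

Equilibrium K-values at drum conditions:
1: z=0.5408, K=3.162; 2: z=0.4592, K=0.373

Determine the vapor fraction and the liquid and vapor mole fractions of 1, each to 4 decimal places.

Let ψ = V/F and solve Σ zᵢ(Kᵢ−1)/(1+ψ(Kᵢ−1)) = 0.
Feasibility: ΣzᵢKᵢ = 1.8813, Σzᵢ/Kᵢ = 1.4021 — both > 1, two phases present.
Binary case is linear: z₁(K₁−1)(1+ψ(K₂−1)) + z₂(K₂−1)(1+ψ(K₁−1)) = 0
⇒ ψ = [z₁(K₁−1)+z₂(K₂−1)] / [−(K₁−1)(K₂−1)] = 0.88129/1.35557 = 0.6501
Compositions from xᵢ = zᵢ/(1+ψ(Kᵢ−1)), yᵢ = Kᵢxᵢ:
  1: x = 0.2248, y = 0.7109
  2: x = 0.7752, y = 0.2891

ψ = 0.6501, x_1 = 0.2248, y_1 = 0.7109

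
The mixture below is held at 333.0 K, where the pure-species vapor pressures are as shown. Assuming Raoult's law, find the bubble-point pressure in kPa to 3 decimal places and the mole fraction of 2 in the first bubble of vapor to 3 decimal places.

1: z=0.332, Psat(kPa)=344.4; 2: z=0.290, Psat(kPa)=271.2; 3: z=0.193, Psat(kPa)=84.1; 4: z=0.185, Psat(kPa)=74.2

At the bubble point ψ → 0, so ΣzᵢKᵢ = 1 with Kᵢ = Pᵢˢᵃᵗ/P ⇒ P = ΣzᵢPᵢˢᵃᵗ.
P = 0.332·344.4 + 0.290·271.2 + 0.193·84.1 + 0.185·74.2 = 222.947 kPa
yᵢ = zᵢPᵢˢᵃᵗ/P ⇒ y_2 = 0.290·271.2/222.947 = 0.353

Pbub = 222.947 kPa, y_2 = 0.353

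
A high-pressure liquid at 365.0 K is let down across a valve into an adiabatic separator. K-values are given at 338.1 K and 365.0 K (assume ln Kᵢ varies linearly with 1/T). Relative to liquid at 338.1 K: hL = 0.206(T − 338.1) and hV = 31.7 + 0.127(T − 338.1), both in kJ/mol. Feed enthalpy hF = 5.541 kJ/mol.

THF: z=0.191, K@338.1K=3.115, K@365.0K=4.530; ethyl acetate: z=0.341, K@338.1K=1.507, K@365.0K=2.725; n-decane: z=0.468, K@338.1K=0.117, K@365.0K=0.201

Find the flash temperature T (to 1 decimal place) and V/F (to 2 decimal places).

T = 339.6 K, V/F = 0.17

Adiabatic flash: solve Rachford–Rice at each trial T, then check hF = ψ·hV(T) + (1−ψ)·hL(T).
  T = 338.1 K: K = (3.115, 1.507, 0.117), RR gives ψ = 0.141, H_out = 4.485 kJ/mol
  T = 365.0 K: K = (4.530, 2.725, 0.201), RR gives ψ = 0.456, H_out = 19.014 kJ/mol
  T = 351.6 K: K = (3.786, 2.052, 0.155), RR gives ψ = 0.326, H_out = 12.773 kJ/mol
  T = 344.9 K: K = (3.443, 1.766, 0.135), RR gives ψ = 0.244, H_out = 8.989 kJ/mol
  T = 341.5 K: K = (3.277, 1.633, 0.126), RR gives ψ = 0.195, H_out = 6.830 kJ/mol
  T = 339.8 K: K = (3.195, 1.569, 0.121), RR gives ψ = 0.169, H_out = 5.681 kJ/mol
Linear interpolation between T = 338.1 (H_out = 4.485) and T = 339.8 (H_out = 5.681) on hF = 5.541 gives T ≈ 339.6 K, at which ψ = 0.17.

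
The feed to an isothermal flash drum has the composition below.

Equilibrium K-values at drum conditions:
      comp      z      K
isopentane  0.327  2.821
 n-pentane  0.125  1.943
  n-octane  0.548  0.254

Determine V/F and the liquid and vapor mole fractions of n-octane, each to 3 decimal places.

Material balance + equilibrium reduce to Σ zᵢ(Kᵢ−1)/(1+V/F(Kᵢ−1)) = 0.
g(0) = ΣzᵢKᵢ − 1 = 0.305 and g(1) = 1 − Σzᵢ/Kᵢ = -1.338, so a root lies in (0, 1).
Newton–Raphson from V/F = 0.5:
  V/F = 0.500: g = -0.2602, g' = -1.124 → V/F = 0.269
  V/F = 0.269: g = -0.0172, g' = -1.037 → V/F = 0.252
Converged at V/F = 0.252.
Compositions from xᵢ = zᵢ/(1+V/F(Kᵢ−1)), yᵢ = Kᵢxᵢ:
  isopentane: x = 0.224, y = 0.632
  n-pentane: x = 0.101, y = 0.196
  n-octane: x = 0.675, y = 0.171

V/F = 0.252, x_n-octane = 0.675, y_n-octane = 0.171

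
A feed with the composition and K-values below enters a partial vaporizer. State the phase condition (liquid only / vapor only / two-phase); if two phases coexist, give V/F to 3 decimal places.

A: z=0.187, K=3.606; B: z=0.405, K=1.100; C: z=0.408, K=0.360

ΣzᵢKᵢ = 1.267; Σzᵢ/Kᵢ = 1.553.
Both exceed 1, so a two-phase solution exists.
Newton–Raphson from ψ = 0.6:
  ψ = 0.600: g = -0.1956, g' = -0.637 → ψ = 0.293
  ψ = 0.293: g = -0.0058, g' = -0.665 → ψ = 0.284
Converged at ψ = 0.284.

two-phase, V/F = 0.284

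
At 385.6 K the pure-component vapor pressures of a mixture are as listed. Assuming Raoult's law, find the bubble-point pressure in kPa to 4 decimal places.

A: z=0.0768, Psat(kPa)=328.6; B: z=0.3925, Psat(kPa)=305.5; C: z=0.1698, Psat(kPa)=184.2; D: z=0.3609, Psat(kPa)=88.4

At the bubble point ψ → 0, so ΣzᵢKᵢ = 1 with Kᵢ = Pᵢˢᵃᵗ/P ⇒ P = ΣzᵢPᵢˢᵃᵗ.
P = 0.0768·328.6 + 0.3925·305.5 + 0.1698·184.2 + 0.3609·88.4 = 208.3260 kPa

Pbub = 208.3260 kPa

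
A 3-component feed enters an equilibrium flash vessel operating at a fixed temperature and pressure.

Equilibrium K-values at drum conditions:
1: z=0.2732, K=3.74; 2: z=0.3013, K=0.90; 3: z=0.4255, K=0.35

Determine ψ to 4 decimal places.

Iterate (Newton) starting at ψ = 0.5:
  ψ = 0.5000: g = -0.12561, g' = -0.7631 → ψ = 0.3354
  ψ = 0.3354: g = 0.00523, g' = -0.8542 → ψ = 0.3415
Converged at ψ = 0.3415.

ψ = 0.3415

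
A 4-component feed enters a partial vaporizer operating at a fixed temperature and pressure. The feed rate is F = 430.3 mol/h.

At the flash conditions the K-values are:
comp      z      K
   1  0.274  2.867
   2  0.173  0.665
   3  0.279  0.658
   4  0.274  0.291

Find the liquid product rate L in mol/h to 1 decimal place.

Material balance + equilibrium reduce to Σ zᵢ(Kᵢ−1)/(1+V/F(Kᵢ−1)) = 0.
g(0) = ΣzᵢKᵢ − 1 = 0.164 and g(1) = 1 − Σzᵢ/Kᵢ = -0.721, so a root lies in (0, 1).
Newton iteration, V/F⁰ = 0.5:
  V/F = 0.500: g = -0.2211, g' = -0.662 → V/F = 0.166
  V/F = 0.166: g = 0.0080, g' = -0.792 → V/F = 0.176
Converged at V/F = 0.176.
Then V = V/F·F = 0.1759·430.3 = 75.7 mol/h and L = F − V = 354.6 mol/h.

L = 354.6 mol/h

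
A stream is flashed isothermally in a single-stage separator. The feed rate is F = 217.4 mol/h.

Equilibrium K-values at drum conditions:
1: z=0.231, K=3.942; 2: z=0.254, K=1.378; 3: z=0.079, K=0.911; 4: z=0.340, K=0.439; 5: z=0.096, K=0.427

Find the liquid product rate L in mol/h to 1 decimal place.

Iterate (Newton) starting at V/F = 0.66:
  V/F = 0.660: g = -0.0910, g' = -0.606 → V/F = 0.510
Converged at V/F = 0.510.
Then V = V/F·F = 0.5100·217.4 = 110.9 mol/h and L = F − V = 106.5 mol/h.

L = 106.5 mol/h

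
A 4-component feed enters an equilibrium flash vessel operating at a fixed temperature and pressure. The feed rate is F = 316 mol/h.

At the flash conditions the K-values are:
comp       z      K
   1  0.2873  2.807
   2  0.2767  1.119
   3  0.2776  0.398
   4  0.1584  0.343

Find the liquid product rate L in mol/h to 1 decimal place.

L = 204.0 mol/h

Rachford–Rice: g(ψ) = Σ zᵢ(Kᵢ−1)/(1+ψ(Kᵢ−1)) = 0.
g(0) = ΣzᵢKᵢ − 1 = 0.2809 and g(1) = 1 − Σzᵢ/Kᵢ = -0.5089, so a root lies in (0, 1).
Newton iteration, ψ⁰ = 0.5:
  ψ = 0.5000: g = -0.09024, g' = -0.6199 → ψ = 0.3544
Converged at ψ = 0.3544.
Then V = ψ·F = 0.3544·316 = 112.0 mol/h and L = F − V = 204.0 mol/h.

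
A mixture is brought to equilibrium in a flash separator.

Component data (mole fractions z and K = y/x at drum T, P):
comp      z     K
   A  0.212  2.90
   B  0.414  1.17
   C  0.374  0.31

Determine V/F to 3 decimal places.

V/F = 0.297

Rachford–Rice: g(V/F) = Σ zᵢ(Kᵢ−1)/(1+V/F(Kᵢ−1)) = 0.
Check two-phase: ΣzᵢKᵢ = 1.215 > 1 and Σzᵢ/Kᵢ = 1.633 > 1, so g(0) = 0.215 > 0 and g(1) = -0.633 < 0.
Newton–Raphson from V/F = 0.44:
  V/F = 0.440: g = -0.0857, g' = -0.605 → V/F = 0.298
  V/F = 0.298: g = -0.0008, g' = -0.605 → V/F = 0.297
Converged at V/F = 0.297.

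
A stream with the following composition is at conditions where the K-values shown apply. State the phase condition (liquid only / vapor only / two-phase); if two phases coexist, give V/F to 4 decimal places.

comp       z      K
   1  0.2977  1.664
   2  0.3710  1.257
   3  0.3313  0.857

vapor only

ΣzᵢKᵢ = 1.2456; Σzᵢ/Kᵢ = 0.8606.
Since Σzᵢ/Kᵢ < 1 the mixture is above its dew point — single vapor phase.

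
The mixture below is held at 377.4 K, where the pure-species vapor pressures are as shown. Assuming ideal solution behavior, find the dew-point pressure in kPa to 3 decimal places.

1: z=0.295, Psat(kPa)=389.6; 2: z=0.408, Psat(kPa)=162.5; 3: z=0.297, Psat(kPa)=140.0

At the dew point ψ → 1, so Σzᵢ/Kᵢ = 1 with Kᵢ = Pᵢˢᵃᵗ/P ⇒ 1/P = Σzᵢ/Pᵢˢᵃᵗ.
1/P = 0.295/389.6 + 0.408/162.5 + 0.297/140.0 = 0.005389 ⇒ P = 185.550 kPa

Pdew = 185.550 kPa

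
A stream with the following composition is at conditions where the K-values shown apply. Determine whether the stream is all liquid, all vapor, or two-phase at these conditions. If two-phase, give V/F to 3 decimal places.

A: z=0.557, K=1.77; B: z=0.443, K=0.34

ΣzᵢKᵢ = 1.137; Σzᵢ/Kᵢ = 1.618.
Both exceed 1, so a two-phase solution exists.
Let ψ = V/F and solve Σ zᵢ(Kᵢ−1)/(1+ψ(Kᵢ−1)) = 0.
Binary case is linear: z₁(K₁−1)(1+ψ(K₂−1)) + z₂(K₂−1)(1+ψ(K₁−1)) = 0
⇒ ψ = [z₁(K₁−1)+z₂(K₂−1)] / [−(K₁−1)(K₂−1)] = 0.1365/0.5082 = 0.269

two-phase, V/F = 0.269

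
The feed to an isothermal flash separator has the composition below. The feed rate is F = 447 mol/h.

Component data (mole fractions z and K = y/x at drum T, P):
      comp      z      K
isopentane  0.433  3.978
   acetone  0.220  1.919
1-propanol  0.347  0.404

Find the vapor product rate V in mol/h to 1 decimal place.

V = 409.6 mol/h

Rachford–Rice: g(ψ) = Σ zᵢ(Kᵢ−1)/(1+ψ(Kᵢ−1)) = 0.
Feasibility: ΣzᵢKᵢ = 2.285, Σzᵢ/Kᵢ = 1.082 — both > 1, two phases present.
Newton iteration, ψ⁰ = 0.5:
  ψ = 0.500: g = 0.3620, g' = -0.957 → ψ = 0.878
  ψ = 0.878: g = 0.0346, g' = -0.893 → ψ = 0.917
  ψ = 0.917: g = -0.0007, g' = -0.930 → ψ = 0.916
Converged at ψ = 0.916.
Then V = ψ·F = 0.9162·447 = 409.6 mol/h and L = F − V = 37.4 mol/h.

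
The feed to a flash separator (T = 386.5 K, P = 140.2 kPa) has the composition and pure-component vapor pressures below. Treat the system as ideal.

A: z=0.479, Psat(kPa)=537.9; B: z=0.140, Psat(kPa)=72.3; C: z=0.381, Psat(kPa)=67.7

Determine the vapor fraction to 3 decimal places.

ψ = 0.758

Raoult's law: Kᵢ = Pᵢˢᵃᵗ/P = Pᵢˢᵃᵗ/140.2.
  K_A = 537.9/140.2 = 3.83666, K_B = 72.3/140.2 = 0.51569, K_C = 67.7/140.2 = 0.48288
Let ψ = V/F and solve Σ zᵢ(Kᵢ−1)/(1+ψ(Kᵢ−1)) = 0.
g(0) = ΣzᵢKᵢ − 1 = 1.094 and g(1) = 1 − Σzᵢ/Kᵢ = -0.185, so a root lies in (0, 1).
Newton iteration, ψ⁰ = 0.66:
  ψ = 0.660: g = 0.0743, g' = -0.773 → ψ = 0.756
  ψ = 0.756: g = 0.0016, g' = -0.746 → ψ = 0.758
Converged at ψ = 0.758.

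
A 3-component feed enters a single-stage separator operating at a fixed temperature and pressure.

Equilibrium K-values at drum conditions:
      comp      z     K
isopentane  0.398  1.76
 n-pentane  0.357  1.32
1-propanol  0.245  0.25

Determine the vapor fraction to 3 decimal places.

ψ = 0.546

Let ψ = V/F and solve Σ zᵢ(Kᵢ−1)/(1+ψ(Kᵢ−1)) = 0.
Check two-phase: ΣzᵢKᵢ = 1.233 > 1 and Σzᵢ/Kᵢ = 1.477 > 1, so g(0) = 0.233 > 0 and g(1) = -0.477 < 0.
Newton iteration, ψ⁰ = 0.5:
  ψ = 0.500: g = 0.0237, g' = -0.501 → ψ = 0.547
  ψ = 0.547: g = -0.0008, g' = -0.538 → ψ = 0.546
Converged at ψ = 0.546.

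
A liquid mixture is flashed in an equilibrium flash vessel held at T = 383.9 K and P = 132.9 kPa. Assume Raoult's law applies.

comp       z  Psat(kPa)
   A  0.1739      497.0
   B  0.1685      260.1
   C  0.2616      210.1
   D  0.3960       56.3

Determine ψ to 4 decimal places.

ψ = 0.6762

Raoult's law: Kᵢ = Pᵢˢᵃᵗ/P = Pᵢˢᵃᵗ/132.9.
  K_A = 497.0/132.9 = 3.739654, K_B = 260.1/132.9 = 1.957111, K_C = 210.1/132.9 = 1.580888, K_D = 56.3/132.9 = 0.423627
Material balance + equilibrium reduce to Σ zᵢ(Kᵢ−1)/(1+ψ(Kᵢ−1)) = 0.
g(0) = ΣzᵢKᵢ − 1 = 0.5614 and g(1) = 1 − Σzᵢ/Kᵢ = -0.2329, so a root lies in (0, 1).
Newton iteration, ψ⁰ = 0.5:
  ψ = 0.5000: g = 0.10722, g' = -0.6157 → ψ = 0.6742
  ψ = 0.6742: g = 0.00128, g' = -0.6155 → ψ = 0.6762
Converged at ψ = 0.6762.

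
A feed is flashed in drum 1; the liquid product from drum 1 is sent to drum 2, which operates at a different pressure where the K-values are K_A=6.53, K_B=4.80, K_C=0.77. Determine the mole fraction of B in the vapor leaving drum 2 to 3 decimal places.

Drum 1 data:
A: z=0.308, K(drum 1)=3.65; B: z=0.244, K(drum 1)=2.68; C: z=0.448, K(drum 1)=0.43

Drum 1:
Let ψ₁ = V/F and solve Σ zᵢ(Kᵢ−1)/(1+ψ₁(Kᵢ−1)) = 0.
Check two-phase: ΣzᵢKᵢ = 1.971 > 1 and Σzᵢ/Kᵢ = 1.217 > 1, so g(0) = 0.971 > 0 and g(1) = -0.217 < 0.
Newton–Raphson from ψ₁ = 0.5:
  ψ₁ = 0.500: g = 0.2167, g' = -0.888 → ψ₁ = 0.744
  ψ₁ = 0.744: g = 0.0135, g' = -0.820 → ψ₁ = 0.760
Converged at ψ₁ = 0.760.
Drum-1 compositions:
  A: x = 0.102, y = 0.373
  B: x = 0.107, y = 0.287
  C: x = 0.791, y = 0.340
Drum-2 feed = drum-1 liquid: z₂ = (0.1022, 0.1071, 0.7907).
Drum 2:
Newton iteration, ψ₂⁰ = 0.5:
  ψ₂ = 0.500: g = 0.0849, g' = -0.458 → ψ₂ = 0.686
  ψ₂ = 0.686: g = 0.0149, g' = -0.314 → ψ₂ = 0.733
  ψ₂ = 0.733: g = 0.0006, g' = -0.291 → ψ₂ = 0.735
Converged at ψ₂ = 0.735.
  A: x = 0.020, y = 0.132
  B: x = 0.028, y = 0.136
  C: x = 0.952, y = 0.733

y_B (drum 2) = 0.136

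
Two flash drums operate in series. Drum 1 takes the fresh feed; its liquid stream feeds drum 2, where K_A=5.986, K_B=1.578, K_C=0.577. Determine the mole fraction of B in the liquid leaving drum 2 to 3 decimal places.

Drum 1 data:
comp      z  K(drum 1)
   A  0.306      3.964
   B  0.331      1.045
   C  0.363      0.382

Drum 1:
Material balance + equilibrium reduce to Σ zᵢ(Kᵢ−1)/(1+ψ₁(Kᵢ−1)) = 0.
Feasibility: ΣzᵢKᵢ = 1.698, Σzᵢ/Kᵢ = 1.344 — both > 1, two phases present.
Newton iteration, ψ₁⁰ = 0.5:
  ψ₁ = 0.500: g = 0.0553, g' = -0.727 → ψ₁ = 0.576
  ψ₁ = 0.576: g = 0.0012, g' = -0.702 → ψ₁ = 0.578
Converged at ψ₁ = 0.578.
Drum-1 compositions:
  A: x = 0.113, y = 0.447
  B: x = 0.323, y = 0.337
  C: x = 0.565, y = 0.216
Drum-2 feed = drum-1 liquid: z₂ = (0.1128, 0.3226, 0.5646).
Drum 2:
Rachford–Rice: g(ψ₂) = Σ zᵢ(Kᵢ−1)/(1+ψ₂(Kᵢ−1)) = 0.
g(0) = ΣzᵢKᵢ − 1 = 0.510 and g(1) = 1 − Σzᵢ/Kᵢ = -0.202, so a root lies in (0, 1).
Newton–Raphson from ψ₂ = 0.5:
  ψ₂ = 0.500: g = 0.0028, g' = -0.457 → ψ₂ = 0.506
Converged at ψ₂ = 0.506.
  A: x = 0.032, y = 0.192
  B: x = 0.250, y = 0.394
  C: x = 0.718, y = 0.415

x_B (drum 2) = 0.250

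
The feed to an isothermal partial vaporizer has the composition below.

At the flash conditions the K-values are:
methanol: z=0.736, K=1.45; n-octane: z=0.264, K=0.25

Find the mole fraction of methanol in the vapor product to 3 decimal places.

Iterate (Newton) starting at V/F = 0.5:
  V/F = 0.500: g = -0.0464, g' = -0.479 → V/F = 0.403
  V/F = 0.403: g = -0.0035, g' = -0.412 → V/F = 0.395
Converged at V/F = 0.395.
Compositions from xᵢ = zᵢ/(1+V/F(Kᵢ−1)), yᵢ = Kᵢxᵢ:
  methanol: x = 0.625, y = 0.906
  n-octane: x = 0.375, y = 0.094

y_methanol = 0.906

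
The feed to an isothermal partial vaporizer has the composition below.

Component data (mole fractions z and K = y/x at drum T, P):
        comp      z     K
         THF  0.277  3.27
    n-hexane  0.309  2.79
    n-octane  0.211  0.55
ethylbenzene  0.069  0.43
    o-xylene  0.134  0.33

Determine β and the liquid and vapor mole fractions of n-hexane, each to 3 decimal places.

Material balance + equilibrium reduce to Σ zᵢ(Kᵢ−1)/(1+β(Kᵢ−1)) = 0.
Feasibility: ΣzᵢKᵢ = 1.958, Σzᵢ/Kᵢ = 1.146 — both > 1, two phases present.
Iterate (Newton) starting at β = 0.56:
  β = 0.560: g = 0.2247, g' = -0.802 → β = 0.840
  β = 0.840: g = 0.0038, g' = -0.835 → β = 0.845
Converged at β = 0.845.
Compositions from xᵢ = zᵢ/(1+β(Kᵢ−1)), yᵢ = Kᵢxᵢ:
  THF: x = 0.095, y = 0.311
  n-hexane: x = 0.123, y = 0.343
  n-octane: x = 0.340, y = 0.187
  ethylbenzene: x = 0.133, y = 0.057
  o-xylene: x = 0.309, y = 0.102

β = 0.845, x_n-hexane = 0.123, y_n-hexane = 0.343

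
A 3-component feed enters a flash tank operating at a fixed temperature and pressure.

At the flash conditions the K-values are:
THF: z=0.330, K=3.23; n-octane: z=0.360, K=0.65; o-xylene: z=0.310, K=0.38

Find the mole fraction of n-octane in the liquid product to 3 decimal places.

x_n-octane = 0.416

Material balance + equilibrium reduce to Σ zᵢ(Kᵢ−1)/(1+β(Kᵢ−1)) = 0.
g(0) = ΣzᵢKᵢ − 1 = 0.418 and g(1) = 1 − Σzᵢ/Kᵢ = -0.472, so a root lies in (0, 1).
Newton–Raphson from β = 0.68:
  β = 0.680: g = -0.2052, g' = -0.691 → β = 0.383
  β = 0.383: g = -0.0008, g' = -0.741 → β = 0.382
Converged at β = 0.382.
Compositions from xᵢ = zᵢ/(1+β(Kᵢ−1)), yᵢ = Kᵢxᵢ:
  THF: x = 0.178, y = 0.575
  n-octane: x = 0.416, y = 0.270
  o-xylene: x = 0.406, y = 0.154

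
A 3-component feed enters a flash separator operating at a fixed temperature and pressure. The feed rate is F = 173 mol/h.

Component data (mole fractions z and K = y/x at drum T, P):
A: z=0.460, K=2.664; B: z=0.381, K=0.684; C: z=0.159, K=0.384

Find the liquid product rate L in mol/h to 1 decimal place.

Material balance + equilibrium reduce to Σ zᵢ(Kᵢ−1)/(1+ψ(Kᵢ−1)) = 0.
g(0) = ΣzᵢKᵢ − 1 = 0.547 and g(1) = 1 − Σzᵢ/Kᵢ = -0.144, so a root lies in (0, 1).
Iterate (Newton) starting at ψ = 0.5:
  ψ = 0.500: g = 0.1333, g' = -0.559 → ψ = 0.738
  ψ = 0.738: g = 0.0068, g' = -0.524 → ψ = 0.751
Converged at ψ = 0.751.
Then V = ψ·F = 0.7512·173 = 130.0 mol/h and L = F − V = 43.0 mol/h.

L = 43.0 mol/h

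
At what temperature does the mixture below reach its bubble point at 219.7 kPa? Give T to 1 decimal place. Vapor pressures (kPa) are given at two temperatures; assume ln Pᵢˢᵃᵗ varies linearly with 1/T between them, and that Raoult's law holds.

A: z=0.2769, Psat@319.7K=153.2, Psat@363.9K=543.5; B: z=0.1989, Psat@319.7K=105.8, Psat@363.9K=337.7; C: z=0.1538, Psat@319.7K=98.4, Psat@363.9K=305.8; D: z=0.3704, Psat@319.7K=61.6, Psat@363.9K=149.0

Bubble-point temperature: ΣzᵢPᵢˢᵃᵗ(T) = P. Interpolate ln Pᵢˢᵃᵗ = aᵢ + bᵢ/T.
  T = 319.7 K: ΣzᵢPᵢˢᵃᵗ = 101.42 kPa
  T = 363.9 K: ΣzᵢPᵢˢᵃᵗ = 319.89 kPa
  T = 341.8 K: ΣzᵢPᵢˢᵃᵗ = 186.46 kPa
  T = 352.9 K: ΣzᵢPᵢˢᵃᵗ = 246.47 kPa
  T = 347.4 K: ΣzᵢPᵢˢᵃᵗ = 215.09 kPa
  T = 350.1 K: ΣzᵢPᵢˢᵃᵗ = 230.08 kPa
Interpolating between 347.4 K and 350.1 K gives T ≈ 348.2 K.

T = 348.2 K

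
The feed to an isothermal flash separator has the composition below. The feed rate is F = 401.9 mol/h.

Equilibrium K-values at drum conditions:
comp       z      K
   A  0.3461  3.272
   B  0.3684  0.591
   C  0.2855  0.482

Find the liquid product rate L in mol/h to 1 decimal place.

L = 214.1 mol/h

Let β = V/F and solve Σ zᵢ(Kᵢ−1)/(1+β(Kᵢ−1)) = 0.
Feasibility: ΣzᵢKᵢ = 1.4878, Σzᵢ/Kᵢ = 1.3215 — both > 1, two phases present.
Newton iteration, β⁰ = 0.44:
  β = 0.4400: g = 0.01794, g' = -0.6669 → β = 0.4669
  β = 0.4669: g = 0.00026, g' = -0.6481 → β = 0.4673
Converged at β = 0.4673.
Then V = β·F = 0.4673·401.9 = 187.8 mol/h and L = F − V = 214.1 mol/h.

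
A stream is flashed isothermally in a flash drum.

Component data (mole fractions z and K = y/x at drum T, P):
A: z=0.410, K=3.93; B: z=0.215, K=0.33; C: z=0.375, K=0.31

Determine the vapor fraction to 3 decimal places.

Material balance + equilibrium reduce to Σ zᵢ(Kᵢ−1)/(1+ψ(Kᵢ−1)) = 0.
Check two-phase: ΣzᵢKᵢ = 1.798 > 1 and Σzᵢ/Kᵢ = 1.966 > 1, so g(0) = 0.799 > 0 and g(1) = -0.966 < 0.
Iterate (Newton) starting at ψ = 0.5:
  ψ = 0.500: g = -0.1243, g' = -1.214 → ψ = 0.398
  ψ = 0.398: g = 0.0020, g' = -1.269 → ψ = 0.399
Converged at ψ = 0.399.

ψ = 0.399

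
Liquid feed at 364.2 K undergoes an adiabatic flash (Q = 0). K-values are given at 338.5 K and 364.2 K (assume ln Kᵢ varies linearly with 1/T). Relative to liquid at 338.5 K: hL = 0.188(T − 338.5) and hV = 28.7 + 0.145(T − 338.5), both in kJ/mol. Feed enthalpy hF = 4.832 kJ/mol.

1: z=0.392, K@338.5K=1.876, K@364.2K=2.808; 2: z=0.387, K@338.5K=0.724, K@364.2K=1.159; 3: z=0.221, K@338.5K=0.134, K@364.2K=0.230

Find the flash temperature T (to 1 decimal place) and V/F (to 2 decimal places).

T = 340.4 K, V/F = 0.16

Adiabatic flash: solve Rachford–Rice at each trial T, then check hF = ψ·hV(T) + (1−ψ)·hL(T).
  T = 338.5 K: K = (1.876, 0.724, 0.134), RR gives ψ = 0.092, H_out = 2.654 kJ/mol
  T = 364.2 K: K = (2.808, 1.159, 0.230), RR gives ψ = 0.699, H_out = 24.118 kJ/mol
  T = 351.4 K: K = (2.314, 0.925, 0.177), RR gives ψ = 0.458, H_out = 15.306 kJ/mol
  T = 344.9 K: K = (2.086, 0.819, 0.154), RR gives ψ = 0.294, H_out = 9.568 kJ/mol
  T = 341.7 K: K = (1.979, 0.771, 0.144), RR gives ψ = 0.199, H_out = 6.297 kJ/mol
  T = 340.1 K: K = (1.927, 0.747, 0.139), RR gives ψ = 0.148, H_out = 4.527 kJ/mol
Linear interpolation between T = 340.1 (H_out = 4.527) and T = 341.7 (H_out = 6.297) on hF = 4.832 gives T ≈ 340.4 K, at which ψ = 0.16.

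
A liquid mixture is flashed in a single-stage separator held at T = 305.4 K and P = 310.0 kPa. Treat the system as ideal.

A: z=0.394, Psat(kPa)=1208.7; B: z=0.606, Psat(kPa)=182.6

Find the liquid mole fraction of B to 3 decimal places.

x_B = 0.876

Raoult's law: Kᵢ = Pᵢˢᵃᵗ/P = Pᵢˢᵃᵗ/310.0.
  K_A = 1208.7/310.0 = 3.89903, K_B = 182.6/310.0 = 0.58903
Let β = V/F and solve Σ zᵢ(Kᵢ−1)/(1+β(Kᵢ−1)) = 0.
Check two-phase: ΣzᵢKᵢ = 1.893 > 1 and Σzᵢ/Kᵢ = 1.130 > 1, so g(0) = 0.893 > 0 and g(1) = -0.130 < 0.
Binary case is linear: z₁(K₁−1)(1+β(K₂−1)) + z₂(K₂−1)(1+β(K₁−1)) = 0
⇒ β = [z₁(K₁−1)+z₂(K₂−1)] / [−(K₁−1)(K₂−1)] = 0.8932/1.1914 = 0.750
Compositions from xᵢ = zᵢ/(1+β(Kᵢ−1)), yᵢ = Kᵢxᵢ:
  A: x = 0.124, y = 0.484
  B: x = 0.876, y = 0.516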